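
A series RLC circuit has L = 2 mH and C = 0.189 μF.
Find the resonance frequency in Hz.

Step 1 — Resonance condition Im(Z)=0 gives ω₀ = 1/√(LC).
Step 2 — ω₀ = 1/√(0.002·1.89e-07) = 5.143e+04 rad/s.
Step 3 — f₀ = ω₀/(2π) = 8186 Hz.

f₀ = 8186 Hz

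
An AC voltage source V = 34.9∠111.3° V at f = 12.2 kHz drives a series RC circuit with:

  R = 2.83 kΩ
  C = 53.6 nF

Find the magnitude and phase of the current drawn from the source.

Step 1 — Angular frequency: ω = 2π·f = 2π·1.22e+04 = 7.665e+04 rad/s.
Step 2 — Component impedances:
  R: Z = R = 2830 Ω
  C: Z = 1/(jωC) = -j/(ω·C) = 0 - j243.4 Ω
Step 3 — Series combination: Z_total = R + C = 2830 - j243.4 Ω = 2840∠-4.9° Ω.
Step 4 — Source phasor: V = 34.9∠111.3° V = -12.68 + j32.52 V.
Step 5 — Ohm's law: I = V / Z_total = (-12.68 + j32.52) / (2830 - j243.4) = -0.005428 + j0.01102 A.
Step 6 — Convert to polar: |I| = 0.01229 A, ∠I = 116.2°.

I = 0.01229∠116.2° A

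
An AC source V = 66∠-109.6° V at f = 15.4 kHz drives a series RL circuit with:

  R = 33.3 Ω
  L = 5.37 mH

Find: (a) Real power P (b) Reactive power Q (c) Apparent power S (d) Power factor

Step 1 — Angular frequency: ω = 2π·f = 2π·1.54e+04 = 9.676e+04 rad/s.
Step 2 — Component impedances:
  R: Z = R = 33.3 Ω
  L: Z = jωL = j·9.676e+04·0.00537 = 0 + j519.6 Ω
Step 3 — Series combination: Z_total = R + L = 33.3 + j519.6 Ω = 520.7∠86.3° Ω.
Step 4 — Source phasor: V = 66∠-109.6° V = -22.14 - j62.18 V.
Step 5 — Current: I = V / Z = -0.1219 + j0.0348 A = 0.1268∠164.1° A.
Step 6 — Complex power: S = V·I* = 0.5351 + j8.349 VA.
Step 7 — Real power: P = Re(S) = 0.5351 W.
Step 8 — Reactive power: Q = Im(S) = 8.349 VAR.
Step 9 — Apparent power: |S| = 8.366 VA.
Step 10 — Power factor: PF = P/|S| = 0.06396 (lagging).

(a) P = 0.5351 W  (b) Q = 8.349 VAR  (c) S = 8.366 VA  (d) PF = 0.06396 (lagging)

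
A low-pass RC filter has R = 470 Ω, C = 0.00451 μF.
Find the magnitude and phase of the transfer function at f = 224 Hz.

Step 1 — Angular frequency: ω = 2π·224 = 1407 rad/s.
Step 2 — Transfer function: H(jω) = 1/(1 + jωRC).
Step 3 — Denominator: 1 + jωRC = 1 + j·1407·470·4.51e-09 = 1 + j0.002983.
Step 4 — H = 1 - j0.002983.
Step 5 — Magnitude: |H| = 1 (-0.0 dB); phase: φ = -0.2°.

|H| = 1 (-0.0 dB), φ = -0.2°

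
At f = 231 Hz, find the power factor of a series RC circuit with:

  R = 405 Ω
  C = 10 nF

Step 1 — Angular frequency: ω = 2π·f = 2π·231 = 1451 rad/s.
Step 2 — Component impedances:
  R: Z = R = 405 Ω
  C: Z = 1/(jωC) = -j/(ω·C) = 0 - j6.89e+04 Ω
Step 3 — Series combination: Z_total = R + C = 405 - j6.89e+04 Ω = 6.89e+04∠-89.7° Ω.
Step 4 — Power factor: PF = cos(φ) = Re(Z)/|Z| = 405/6.89e+04 = 0.005878.
Step 5 — Type: Im(Z) = -6.89e+04 ⇒ leading (phase φ = -89.7°).

PF = 0.005878 (leading, φ = -89.7°)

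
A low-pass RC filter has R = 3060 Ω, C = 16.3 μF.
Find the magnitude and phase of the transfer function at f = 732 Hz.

Step 1 — Angular frequency: ω = 2π·732 = 4599 rad/s.
Step 2 — Transfer function: H(jω) = 1/(1 + jωRC).
Step 3 — Denominator: 1 + jωRC = 1 + j·4599·3060·1.63e-05 = 1 + j229.4.
Step 4 — H = 1.9e-05 - j0.004359.
Step 5 — Magnitude: |H| = 0.004359 (-47.2 dB); phase: φ = -89.8°.

|H| = 0.004359 (-47.2 dB), φ = -89.8°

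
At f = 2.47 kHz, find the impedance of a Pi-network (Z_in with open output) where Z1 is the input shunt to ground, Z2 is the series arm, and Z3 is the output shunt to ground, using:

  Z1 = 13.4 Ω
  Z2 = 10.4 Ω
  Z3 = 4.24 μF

Step 1 — Angular frequency: ω = 2π·f = 2π·2470 = 1.552e+04 rad/s.
Step 2 — Component impedances:
  Z1: Z = R = 13.4 Ω
  Z2: Z = R = 10.4 Ω
  Z3: Z = 1/(jωC) = -j/(ω·C) = 0 - j15.2 Ω
Step 3 — With open output, the series arm Z2 and the output shunt Z3 appear in series to ground: Z2 + Z3 = 10.4 - j15.2 Ω.
Step 4 — Parallel with input shunt Z1: Z_in = Z1 || (Z2 + Z3) = 8.041 - j3.422 Ω = 8.739∠-23.1° Ω.

Z = 8.041 - j3.422 Ω = 8.739∠-23.1° Ω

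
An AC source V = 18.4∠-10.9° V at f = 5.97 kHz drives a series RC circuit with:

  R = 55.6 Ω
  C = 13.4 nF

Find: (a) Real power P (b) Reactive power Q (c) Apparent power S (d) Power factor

Step 1 — Angular frequency: ω = 2π·f = 2π·5970 = 3.751e+04 rad/s.
Step 2 — Component impedances:
  R: Z = R = 55.6 Ω
  C: Z = 1/(jωC) = -j/(ω·C) = 0 - j1989 Ω
Step 3 — Series combination: Z_total = R + C = 55.6 - j1989 Ω = 1990∠-88.4° Ω.
Step 4 — Source phasor: V = 18.4∠-10.9° V = 18.07 - j3.479 V.
Step 5 — Current: I = V / Z = 0.002001 + j0.009026 A = 0.009245∠77.5° A.
Step 6 — Complex power: S = V·I* = 0.004752 - j0.17 VA.
Step 7 — Real power: P = Re(S) = 0.004752 W.
Step 8 — Reactive power: Q = Im(S) = -0.17 VAR.
Step 9 — Apparent power: |S| = 0.1701 VA.
Step 10 — Power factor: PF = P/|S| = 0.02794 (leading).

(a) P = 0.004752 W  (b) Q = -0.17 VAR  (c) S = 0.1701 VA  (d) PF = 0.02794 (leading)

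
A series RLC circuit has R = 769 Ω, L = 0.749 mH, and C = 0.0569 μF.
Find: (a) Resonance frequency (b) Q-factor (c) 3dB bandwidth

Step 1 — Resonance condition Im(Z)=0 gives ω₀ = 1/√(LC).
Step 2 — ω₀ = 1/√(0.000749·5.69e-08) = 1.532e+05 rad/s.
Step 3 — f₀ = ω₀/(2π) = 2.438e+04 Hz.
Step 4 — Series Q: Q = ω₀L/R = 1.532e+05·0.000749/769 = 0.1492.
Step 5 — 3dB bandwidth: Δω = ω₀/Q = 1.027e+06 rad/s; BW = Δω/(2π) = 1.634e+05 Hz.

(a) f₀ = 2.438e+04 Hz  (b) Q = 0.1492  (c) BW = 1.634e+05 Hz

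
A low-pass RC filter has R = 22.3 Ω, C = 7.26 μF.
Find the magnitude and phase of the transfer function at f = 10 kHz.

Step 1 — Angular frequency: ω = 2π·1e+04 = 6.283e+04 rad/s.
Step 2 — Transfer function: H(jω) = 1/(1 + jωRC).
Step 3 — Denominator: 1 + jωRC = 1 + j·6.283e+04·22.3·7.26e-06 = 1 + j10.17.
Step 4 — H = 0.009572 - j0.09736.
Step 5 — Magnitude: |H| = 0.09783 (-20.2 dB); phase: φ = -84.4°.

|H| = 0.09783 (-20.2 dB), φ = -84.4°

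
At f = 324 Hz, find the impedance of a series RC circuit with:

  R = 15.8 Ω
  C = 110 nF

Step 1 — Angular frequency: ω = 2π·f = 2π·324 = 2036 rad/s.
Step 2 — Component impedances:
  R: Z = R = 15.8 Ω
  C: Z = 1/(jωC) = -j/(ω·C) = 0 - j4466 Ω
Step 3 — Series combination: Z_total = R + C = 15.8 - j4466 Ω = 4466∠-89.8° Ω.

Z = 15.8 - j4466 Ω = 4466∠-89.8° Ω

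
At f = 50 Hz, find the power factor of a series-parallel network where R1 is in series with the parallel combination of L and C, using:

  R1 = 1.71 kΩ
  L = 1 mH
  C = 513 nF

Step 1 — Angular frequency: ω = 2π·f = 2π·50 = 314.2 rad/s.
Step 2 — Component impedances:
  R1: Z = R = 1710 Ω
  L: Z = jωL = j·314.2·0.001 = 0 + j0.3142 Ω
  C: Z = 1/(jωC) = -j/(ω·C) = 0 - j6205 Ω
Step 3 — Parallel branch: L || C = 1/(1/L + 1/C) = 0 + j0.3142 Ω.
Step 4 — Series with R1: Z_total = R1 + (L || C) = 1710 + j0.3142 Ω = 1710∠0.0° Ω.
Step 5 — Power factor: PF = cos(φ) = Re(Z)/|Z| = 1710/1710 = 1.
Step 6 — Type: Im(Z) = 0.3142 ⇒ lagging (phase φ = 0.0°).

PF = 1 (lagging, φ = 0.0°)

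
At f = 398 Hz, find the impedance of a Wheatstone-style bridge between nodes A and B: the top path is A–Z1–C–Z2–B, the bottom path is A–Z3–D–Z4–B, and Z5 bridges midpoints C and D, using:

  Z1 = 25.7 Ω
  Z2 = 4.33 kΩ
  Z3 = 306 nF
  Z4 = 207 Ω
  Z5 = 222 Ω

Step 1 — Angular frequency: ω = 2π·f = 2π·398 = 2501 rad/s.
Step 2 — Component impedances:
  Z1: Z = R = 25.7 Ω
  Z2: Z = R = 4330 Ω
  Z3: Z = 1/(jωC) = -j/(ω·C) = 0 - j1307 Ω
  Z4: Z = R = 207 Ω
  Z5: Z = R = 222 Ω
Step 3 — Bridge requires nodal analysis (the Z5 bridge couples midpoints C and D, so the two paths cannot be reduced to a simple series/parallel combination). Setting node B to ground and injecting 1 A at node A, the 3-node admittance system at A, C, D solves to V_A = Z_AB = 409.1 - j38.4 Ω = 410.9∠-5.4° Ω.

Z = 409.1 - j38.4 Ω = 410.9∠-5.4° Ω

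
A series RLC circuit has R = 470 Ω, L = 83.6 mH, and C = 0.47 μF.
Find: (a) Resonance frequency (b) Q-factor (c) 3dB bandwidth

Step 1 — Resonance: ω₀ = 1/√(LC) = 1/√(0.0836·4.7e-07) = 5045 rad/s.
Step 2 — f₀ = ω₀/(2π) = 802.9 Hz.
Step 3 — Series Q: Q = ω₀L/R = 5045·0.0836/470 = 0.8973.
Step 4 — Bandwidth: Δω = ω₀/Q = 5622 rad/s; BW = Δω/(2π) = 894.8 Hz.

(a) f₀ = 802.9 Hz  (b) Q = 0.8973  (c) BW = 894.8 Hz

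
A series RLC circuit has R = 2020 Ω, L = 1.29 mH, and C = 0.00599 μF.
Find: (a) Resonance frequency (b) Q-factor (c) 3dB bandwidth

Step 1 — Resonance condition Im(Z)=0 gives ω₀ = 1/√(LC).
Step 2 — ω₀ = 1/√(0.00129·5.99e-09) = 3.597e+05 rad/s.
Step 3 — f₀ = ω₀/(2π) = 5.725e+04 Hz.
Step 4 — Series Q: Q = ω₀L/R = 3.597e+05·0.00129/2020 = 0.2297.
Step 5 — 3dB bandwidth: Δω = ω₀/Q = 1.566e+06 rad/s; BW = Δω/(2π) = 2.492e+05 Hz.

(a) f₀ = 5.725e+04 Hz  (b) Q = 0.2297  (c) BW = 2.492e+05 Hz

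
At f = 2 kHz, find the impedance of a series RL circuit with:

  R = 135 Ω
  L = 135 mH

Step 1 — Angular frequency: ω = 2π·f = 2π·2000 = 1.257e+04 rad/s.
Step 2 — Component impedances:
  R: Z = R = 135 Ω
  L: Z = jωL = j·1.257e+04·0.135 = 0 + j1696 Ω
Step 3 — Series combination: Z_total = R + L = 135 + j1696 Ω = 1702∠85.5° Ω.

Z = 135 + j1696 Ω = 1702∠85.5° Ω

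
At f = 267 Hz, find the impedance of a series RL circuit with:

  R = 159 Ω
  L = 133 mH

Step 1 — Angular frequency: ω = 2π·f = 2π·267 = 1678 rad/s.
Step 2 — Component impedances:
  R: Z = R = 159 Ω
  L: Z = jωL = j·1678·0.133 = 0 + j223.1 Ω
Step 3 — Series combination: Z_total = R + L = 159 + j223.1 Ω = 274∠54.5° Ω.

Z = 159 + j223.1 Ω = 274∠54.5° Ω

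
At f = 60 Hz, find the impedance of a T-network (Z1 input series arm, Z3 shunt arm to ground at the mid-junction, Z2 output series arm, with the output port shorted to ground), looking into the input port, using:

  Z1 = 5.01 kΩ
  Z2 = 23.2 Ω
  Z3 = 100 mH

Step 1 — Angular frequency: ω = 2π·f = 2π·60 = 377 rad/s.
Step 2 — Component impedances:
  Z1: Z = R = 5010 Ω
  Z2: Z = R = 23.2 Ω
  Z3: Z = jωL = j·377·0.1 = 0 + j37.7 Ω
Step 3 — With the output port shorted to ground, the output series arm Z2 runs from the junction to ground; the shunt arm Z3 also runs from the junction to ground. They appear in parallel: Z3 || Z2 = 16.83 + j10.36 Ω.
Step 4 — Series with input arm Z1: Z_in = Z1 + (Z3 || Z2) = 5027 + j10.36 Ω = 5027∠0.1° Ω.

Z = 5027 + j10.36 Ω = 5027∠0.1° Ω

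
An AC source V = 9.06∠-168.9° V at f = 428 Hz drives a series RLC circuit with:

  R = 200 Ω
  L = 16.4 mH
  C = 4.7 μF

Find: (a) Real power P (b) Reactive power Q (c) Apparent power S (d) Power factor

Step 1 — Angular frequency: ω = 2π·f = 2π·428 = 2689 rad/s.
Step 2 — Component impedances:
  R: Z = R = 200 Ω
  L: Z = jωL = j·2689·0.0164 = 0 + j44.1 Ω
  C: Z = 1/(jωC) = -j/(ω·C) = 0 - j79.12 Ω
Step 3 — Series combination: Z_total = R + L + C = 200 - j35.02 Ω = 203∠-9.9° Ω.
Step 4 — Source phasor: V = 9.06∠-168.9° V = -8.891 - j1.744 V.
Step 5 — Current: I = V / Z = -0.04165 - j0.01601 A = 0.04462∠-159.0° A.
Step 6 — Complex power: S = V·I* = 0.3982 - j0.06972 VA.
Step 7 — Real power: P = Re(S) = 0.3982 W.
Step 8 — Reactive power: Q = Im(S) = -0.06972 VAR.
Step 9 — Apparent power: |S| = 0.4043 VA.
Step 10 — Power factor: PF = P/|S| = 0.985 (leading).

(a) P = 0.3982 W  (b) Q = -0.06972 VAR  (c) S = 0.4043 VA  (d) PF = 0.985 (leading)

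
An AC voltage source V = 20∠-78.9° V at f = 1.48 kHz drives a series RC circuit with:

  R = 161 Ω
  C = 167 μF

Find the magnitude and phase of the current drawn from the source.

Step 1 — Angular frequency: ω = 2π·f = 2π·1480 = 9299 rad/s.
Step 2 — Component impedances:
  R: Z = R = 161 Ω
  C: Z = 1/(jωC) = -j/(ω·C) = 0 - j0.6439 Ω
Step 3 — Series combination: Z_total = R + C = 161 - j0.6439 Ω = 161∠-0.2° Ω.
Step 4 — Source phasor: V = 20∠-78.9° V = 3.85 - j19.63 V.
Step 5 — Ohm's law: I = V / Z_total = (3.85 - j19.63) / (161 - j0.6439) = 0.0244 - j0.1218 A.
Step 6 — Convert to polar: |I| = 0.1242 A, ∠I = -78.7°.

I = 0.1242∠-78.7° A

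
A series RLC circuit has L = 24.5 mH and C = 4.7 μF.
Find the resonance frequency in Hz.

Step 1 — Resonance condition Im(Z)=0 gives ω₀ = 1/√(LC).
Step 2 — ω₀ = 1/√(0.0245·4.7e-06) = 2947 rad/s.
Step 3 — f₀ = ω₀/(2π) = 469 Hz.

f₀ = 469 Hz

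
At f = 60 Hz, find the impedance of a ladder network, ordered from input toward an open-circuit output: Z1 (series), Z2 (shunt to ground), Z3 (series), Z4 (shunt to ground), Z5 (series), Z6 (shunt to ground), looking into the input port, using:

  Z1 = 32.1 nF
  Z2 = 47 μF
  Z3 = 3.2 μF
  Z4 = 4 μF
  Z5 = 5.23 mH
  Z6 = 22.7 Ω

Step 1 — Angular frequency: ω = 2π·f = 2π·60 = 377 rad/s.
Step 2 — Component impedances:
  Z1: Z = 1/(jωC) = -j/(ω·C) = 0 - j8.263e+04 Ω
  Z2: Z = 1/(jωC) = -j/(ω·C) = 0 - j56.44 Ω
  Z3: Z = 1/(jωC) = -j/(ω·C) = 0 - j828.9 Ω
  Z4: Z = 1/(jωC) = -j/(ω·C) = 0 - j663.1 Ω
  Z5: Z = jωL = j·377·0.00523 = 0 + j1.972 Ω
  Z6: Z = R = 22.7 Ω
Step 3 — Ladder network (open output): work backward from the far end, alternating series and parallel combinations. Z_in = 0.09287 - j8.269e+04 Ω = 8.269e+04∠-90.0° Ω.

Z = 0.09287 - j8.269e+04 Ω = 8.269e+04∠-90.0° Ω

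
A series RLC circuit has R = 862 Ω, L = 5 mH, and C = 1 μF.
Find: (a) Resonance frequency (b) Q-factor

Step 1 — Resonance condition Im(Z)=0 gives ω₀ = 1/√(LC).
Step 2 — ω₀ = 1/√(0.005·1e-06) = 1.414e+04 rad/s.
Step 3 — f₀ = ω₀/(2π) = 2251 Hz.
Step 4 — Series Q: Q = ω₀L/R = 1.414e+04·0.005/862 = 0.08203.

(a) f₀ = 2251 Hz  (b) Q = 0.08203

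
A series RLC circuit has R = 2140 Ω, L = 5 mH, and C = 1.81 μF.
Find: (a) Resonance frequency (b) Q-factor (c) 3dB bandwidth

Step 1 — Resonance: ω₀ = 1/√(LC) = 1/√(0.005·1.81e-06) = 1.051e+04 rad/s.
Step 2 — f₀ = ω₀/(2π) = 1673 Hz.
Step 3 — Series Q: Q = ω₀L/R = 1.051e+04·0.005/2140 = 0.02456.
Step 4 — Bandwidth: Δω = ω₀/Q = 4.28e+05 rad/s; BW = Δω/(2π) = 6.812e+04 Hz.

(a) f₀ = 1673 Hz  (b) Q = 0.02456  (c) BW = 6.812e+04 Hz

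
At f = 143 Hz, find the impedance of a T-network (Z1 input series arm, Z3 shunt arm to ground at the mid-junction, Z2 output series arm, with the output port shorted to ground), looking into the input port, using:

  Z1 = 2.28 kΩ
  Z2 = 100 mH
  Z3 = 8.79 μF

Step 1 — Angular frequency: ω = 2π·f = 2π·143 = 898.5 rad/s.
Step 2 — Component impedances:
  Z1: Z = R = 2280 Ω
  Z2: Z = jωL = j·898.5·0.1 = 0 + j89.85 Ω
  Z3: Z = 1/(jωC) = -j/(ω·C) = 0 - j126.6 Ω
Step 3 — With the output port shorted to ground, the output series arm Z2 runs from the junction to ground; the shunt arm Z3 also runs from the junction to ground. They appear in parallel: Z3 || Z2 = 0 + j309.4 Ω.
Step 4 — Series with input arm Z1: Z_in = Z1 + (Z3 || Z2) = 2280 + j309.4 Ω = 2301∠7.7° Ω.

Z = 2280 + j309.4 Ω = 2301∠7.7° Ω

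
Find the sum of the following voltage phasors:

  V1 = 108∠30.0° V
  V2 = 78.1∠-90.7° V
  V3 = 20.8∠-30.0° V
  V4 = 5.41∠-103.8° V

Step 1 — Convert each phasor to rectangular form:
  V1 = 108·(cos(30.0°) + j·sin(30.0°)) = 93.53 + j54 V
  V2 = 78.1·(cos(-90.7°) + j·sin(-90.7°)) = -0.9541 - j78.09 V
  V3 = 20.8·(cos(-30.0°) + j·sin(-30.0°)) = 18.01 - j10.4 V
  V4 = 5.41·(cos(-103.8°) + j·sin(-103.8°)) = -1.29 - j5.254 V
Step 2 — Sum components: V_total = 109.3 - j39.75 V.
Step 3 — Convert to polar: |V_total| = 116.3 V, ∠V_total = -20.0°.

V_total = 116.3∠-20.0° V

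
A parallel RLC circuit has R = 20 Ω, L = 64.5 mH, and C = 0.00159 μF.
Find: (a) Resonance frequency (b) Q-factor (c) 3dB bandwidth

Step 1 — Resonance: ω₀ = 1/√(LC) = 1/√(0.0645·1.59e-09) = 9.875e+04 rad/s.
Step 2 — f₀ = ω₀/(2π) = 1.572e+04 Hz.
Step 3 — Parallel Q: Q = R/(ω₀L) = 20/(9.875e+04·0.0645) = 0.00314.
Step 4 — Bandwidth: Δω = ω₀/Q = 3.145e+07 rad/s; BW = Δω/(2π) = 5.005e+06 Hz.

(a) f₀ = 1.572e+04 Hz  (b) Q = 0.00314  (c) BW = 5.005e+06 Hz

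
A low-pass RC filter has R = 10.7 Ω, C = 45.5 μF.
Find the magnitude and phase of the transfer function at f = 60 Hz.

Step 1 — Angular frequency: ω = 2π·60 = 377 rad/s.
Step 2 — Transfer function: H(jω) = 1/(1 + jωRC).
Step 3 — Denominator: 1 + jωRC = 1 + j·377·10.7·4.55e-05 = 1 + j0.1835.
Step 4 — H = 0.9674 - j0.1776.
Step 5 — Magnitude: |H| = 0.9836 (-0.1 dB); phase: φ = -10.4°.

|H| = 0.9836 (-0.1 dB), φ = -10.4°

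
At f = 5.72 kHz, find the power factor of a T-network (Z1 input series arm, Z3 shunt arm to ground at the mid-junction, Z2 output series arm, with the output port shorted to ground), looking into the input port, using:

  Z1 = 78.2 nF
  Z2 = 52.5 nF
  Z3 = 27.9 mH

Step 1 — Angular frequency: ω = 2π·f = 2π·5720 = 3.594e+04 rad/s.
Step 2 — Component impedances:
  Z1: Z = 1/(jωC) = -j/(ω·C) = 0 - j355.8 Ω
  Z2: Z = 1/(jωC) = -j/(ω·C) = 0 - j530 Ω
  Z3: Z = jωL = j·3.594e+04·0.0279 = 0 + j1003 Ω
Step 3 — With the output port shorted to ground, the output series arm Z2 runs from the junction to ground; the shunt arm Z3 also runs from the junction to ground. They appear in parallel: Z3 || Z2 = 0 - j1124 Ω.
Step 4 — Series with input arm Z1: Z_in = Z1 + (Z3 || Z2) = 0 - j1480 Ω = 1480∠-90.0° Ω.
Step 5 — Power factor: PF = cos(φ) = Re(Z)/|Z| = 0/1480 = 0.
Step 6 — Type: Im(Z) = -1480 ⇒ leading (phase φ = -90.0°).

PF = 0 (leading, φ = -90.0°)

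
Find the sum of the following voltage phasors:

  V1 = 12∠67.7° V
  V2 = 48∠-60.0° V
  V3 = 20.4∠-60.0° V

Step 1 — Convert each phasor to rectangular form:
  V1 = 12·(cos(67.7°) + j·sin(67.7°)) = 4.553 + j11.1 V
  V2 = 48·(cos(-60.0°) + j·sin(-60.0°)) = 24 - j41.57 V
  V3 = 20.4·(cos(-60.0°) + j·sin(-60.0°)) = 10.2 - j17.67 V
Step 2 — Sum components: V_total = 38.75 - j48.13 V.
Step 3 — Convert to polar: |V_total| = 61.8 V, ∠V_total = -51.2°.

V_total = 61.8∠-51.2° V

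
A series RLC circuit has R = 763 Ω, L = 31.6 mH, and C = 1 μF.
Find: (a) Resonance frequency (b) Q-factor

Step 1 — Resonance condition Im(Z)=0 gives ω₀ = 1/√(LC).
Step 2 — ω₀ = 1/√(0.0316·1e-06) = 5625 rad/s.
Step 3 — f₀ = ω₀/(2π) = 895.3 Hz.
Step 4 — Series Q: Q = ω₀L/R = 5625·0.0316/763 = 0.233.

(a) f₀ = 895.3 Hz  (b) Q = 0.233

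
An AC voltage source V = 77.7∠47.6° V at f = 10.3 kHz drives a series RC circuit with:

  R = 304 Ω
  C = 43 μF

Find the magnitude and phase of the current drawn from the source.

Step 1 — Angular frequency: ω = 2π·f = 2π·1.03e+04 = 6.472e+04 rad/s.
Step 2 — Component impedances:
  R: Z = R = 304 Ω
  C: Z = 1/(jωC) = -j/(ω·C) = 0 - j0.3593 Ω
Step 3 — Series combination: Z_total = R + C = 304 - j0.3593 Ω = 304∠-0.1° Ω.
Step 4 — Source phasor: V = 77.7∠47.6° V = 52.39 + j57.38 V.
Step 5 — Ohm's law: I = V / Z_total = (52.39 + j57.38) / (304 - j0.3593) = 0.1721 + j0.1889 A.
Step 6 — Convert to polar: |I| = 0.2556 A, ∠I = 47.7°.

I = 0.2556∠47.7° A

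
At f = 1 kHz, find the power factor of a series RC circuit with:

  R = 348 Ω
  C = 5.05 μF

Step 1 — Angular frequency: ω = 2π·f = 2π·1000 = 6283 rad/s.
Step 2 — Component impedances:
  R: Z = R = 348 Ω
  C: Z = 1/(jωC) = -j/(ω·C) = 0 - j31.52 Ω
Step 3 — Series combination: Z_total = R + C = 348 - j31.52 Ω = 349.4∠-5.2° Ω.
Step 4 — Power factor: PF = cos(φ) = Re(Z)/|Z| = 348/349.42 = 0.9959.
Step 5 — Type: Im(Z) = -31.52 ⇒ leading (phase φ = -5.2°).

PF = 0.9959 (leading, φ = -5.2°)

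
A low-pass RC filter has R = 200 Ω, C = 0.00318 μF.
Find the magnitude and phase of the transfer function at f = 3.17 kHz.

Step 1 — Angular frequency: ω = 2π·3170 = 1.992e+04 rad/s.
Step 2 — Transfer function: H(jω) = 1/(1 + jωRC).
Step 3 — Denominator: 1 + jωRC = 1 + j·1.992e+04·200·3.18e-09 = 1 + j0.01267.
Step 4 — H = 0.9998 - j0.01267.
Step 5 — Magnitude: |H| = 0.9999 (-0.0 dB); phase: φ = -0.7°.

|H| = 0.9999 (-0.0 dB), φ = -0.7°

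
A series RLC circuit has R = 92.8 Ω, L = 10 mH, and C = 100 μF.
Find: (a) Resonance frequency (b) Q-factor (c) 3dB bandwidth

Step 1 — Resonance: ω₀ = 1/√(LC) = 1/√(0.01·0.0001) = 1000 rad/s.
Step 2 — f₀ = ω₀/(2π) = 159.2 Hz.
Step 3 — Series Q: Q = ω₀L/R = 1000·0.01/92.8 = 0.1078.
Step 4 — Bandwidth: Δω = ω₀/Q = 9280 rad/s; BW = Δω/(2π) = 1477 Hz.

(a) f₀ = 159.2 Hz  (b) Q = 0.1078  (c) BW = 1477 Hz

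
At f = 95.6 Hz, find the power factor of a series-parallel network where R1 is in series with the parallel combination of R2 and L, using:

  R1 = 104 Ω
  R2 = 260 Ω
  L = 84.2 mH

Step 1 — Angular frequency: ω = 2π·f = 2π·95.6 = 600.7 rad/s.
Step 2 — Component impedances:
  R1: Z = R = 104 Ω
  R2: Z = R = 260 Ω
  L: Z = jωL = j·600.7·0.0842 = 0 + j50.58 Ω
Step 3 — Parallel branch: R2 || L = 1/(1/R2 + 1/L) = 9.48 + j48.73 Ω.
Step 4 — Series with R1: Z_total = R1 + (R2 || L) = 113.5 + j48.73 Ω = 123.5∠23.2° Ω.
Step 5 — Power factor: PF = cos(φ) = Re(Z)/|Z| = 113.48/123.5 = 0.9189.
Step 6 — Type: Im(Z) = 48.73 ⇒ lagging (phase φ = 23.2°).

PF = 0.9189 (lagging, φ = 23.2°)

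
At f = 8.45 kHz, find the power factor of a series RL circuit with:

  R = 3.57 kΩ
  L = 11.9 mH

Step 1 — Angular frequency: ω = 2π·f = 2π·8450 = 5.309e+04 rad/s.
Step 2 — Component impedances:
  R: Z = R = 3570 Ω
  L: Z = jωL = j·5.309e+04·0.0119 = 0 + j631.8 Ω
Step 3 — Series combination: Z_total = R + L = 3570 + j631.8 Ω = 3625∠10.0° Ω.
Step 4 — Power factor: PF = cos(φ) = Re(Z)/|Z| = 3570/3625.5 = 0.9847.
Step 5 — Type: Im(Z) = 631.8 ⇒ lagging (phase φ = 10.0°).

PF = 0.9847 (lagging, φ = 10.0°)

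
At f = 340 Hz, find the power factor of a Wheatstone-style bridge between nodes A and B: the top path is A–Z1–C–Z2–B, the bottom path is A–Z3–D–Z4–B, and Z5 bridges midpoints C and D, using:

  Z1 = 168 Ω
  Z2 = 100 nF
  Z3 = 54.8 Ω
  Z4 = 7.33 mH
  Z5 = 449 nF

Step 1 — Angular frequency: ω = 2π·f = 2π·340 = 2136 rad/s.
Step 2 — Component impedances:
  Z1: Z = R = 168 Ω
  Z2: Z = 1/(jωC) = -j/(ω·C) = 0 - j4681 Ω
  Z3: Z = R = 54.8 Ω
  Z4: Z = jωL = j·2136·0.00733 = 0 + j15.66 Ω
  Z5: Z = 1/(jωC) = -j/(ω·C) = 0 - j1043 Ω
Step 3 — Bridge requires nodal analysis (the Z5 bridge couples midpoints C and D, so the two paths cannot be reduced to a simple series/parallel combination). Setting node B to ground and injecting 1 A at node A, the 3-node admittance system at A, C, D solves to V_A = Z_AB = 54.28 + j12.32 Ω = 55.67∠12.8° Ω.
Step 4 — Power factor: PF = cos(φ) = Re(Z)/|Z| = 54.284/55.665 = 0.9752.
Step 5 — Type: Im(Z) = 12.32 ⇒ lagging (phase φ = 12.8°).

PF = 0.9752 (lagging, φ = 12.8°)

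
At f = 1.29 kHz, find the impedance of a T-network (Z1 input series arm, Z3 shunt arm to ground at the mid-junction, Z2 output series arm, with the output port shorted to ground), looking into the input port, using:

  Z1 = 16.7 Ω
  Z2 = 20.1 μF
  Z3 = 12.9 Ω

Step 1 — Angular frequency: ω = 2π·f = 2π·1290 = 8105 rad/s.
Step 2 — Component impedances:
  Z1: Z = R = 16.7 Ω
  Z2: Z = 1/(jωC) = -j/(ω·C) = 0 - j6.138 Ω
  Z3: Z = R = 12.9 Ω
Step 3 — With the output port shorted to ground, the output series arm Z2 runs from the junction to ground; the shunt arm Z3 also runs from the junction to ground. They appear in parallel: Z3 || Z2 = 2.381 - j5.005 Ω.
Step 4 — Series with input arm Z1: Z_in = Z1 + (Z3 || Z2) = 19.08 - j5.005 Ω = 19.73∠-14.7° Ω.

Z = 19.08 - j5.005 Ω = 19.73∠-14.7° Ω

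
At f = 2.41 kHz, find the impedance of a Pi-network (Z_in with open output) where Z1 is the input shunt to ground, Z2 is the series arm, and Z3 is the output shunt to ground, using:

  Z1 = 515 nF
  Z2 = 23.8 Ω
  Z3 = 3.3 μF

Step 1 — Angular frequency: ω = 2π·f = 2π·2410 = 1.514e+04 rad/s.
Step 2 — Component impedances:
  Z1: Z = 1/(jωC) = -j/(ω·C) = 0 - j128.2 Ω
  Z2: Z = R = 23.8 Ω
  Z3: Z = 1/(jωC) = -j/(ω·C) = 0 - j20.01 Ω
Step 3 — With open output, the series arm Z2 and the output shunt Z3 appear in series to ground: Z2 + Z3 = 23.8 - j20.01 Ω.
Step 4 — Parallel with input shunt Z1: Z_in = Z1 || (Z2 + Z3) = 17.36 - j20.1 Ω = 26.56∠-49.2° Ω.

Z = 17.36 - j20.1 Ω = 26.56∠-49.2° Ω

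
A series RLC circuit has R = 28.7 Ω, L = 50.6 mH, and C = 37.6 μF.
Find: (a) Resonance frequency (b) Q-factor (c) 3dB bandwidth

Step 1 — Resonance: ω₀ = 1/√(LC) = 1/√(0.0506·3.76e-05) = 725 rad/s.
Step 2 — f₀ = ω₀/(2π) = 115.4 Hz.
Step 3 — Series Q: Q = ω₀L/R = 725·0.0506/28.7 = 1.278.
Step 4 — Bandwidth: Δω = ω₀/Q = 567.2 rad/s; BW = Δω/(2π) = 90.27 Hz.

(a) f₀ = 115.4 Hz  (b) Q = 1.278  (c) BW = 90.27 Hz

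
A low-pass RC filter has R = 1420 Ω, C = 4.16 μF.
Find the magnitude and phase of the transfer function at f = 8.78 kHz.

Step 1 — Angular frequency: ω = 2π·8780 = 5.517e+04 rad/s.
Step 2 — Transfer function: H(jω) = 1/(1 + jωRC).
Step 3 — Denominator: 1 + jωRC = 1 + j·5.517e+04·1420·4.16e-06 = 1 + j325.9.
Step 4 — H = 9.416e-06 - j0.003069.
Step 5 — Magnitude: |H| = 0.003069 (-50.3 dB); phase: φ = -89.8°.

|H| = 0.003069 (-50.3 dB), φ = -89.8°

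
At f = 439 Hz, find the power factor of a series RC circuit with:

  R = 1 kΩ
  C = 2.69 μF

Step 1 — Angular frequency: ω = 2π·f = 2π·439 = 2758 rad/s.
Step 2 — Component impedances:
  R: Z = R = 1000 Ω
  C: Z = 1/(jωC) = -j/(ω·C) = 0 - j134.8 Ω
Step 3 — Series combination: Z_total = R + C = 1000 - j134.8 Ω = 1009∠-7.7° Ω.
Step 4 — Power factor: PF = cos(φ) = Re(Z)/|Z| = 1000/1009.04 = 0.991.
Step 5 — Type: Im(Z) = -134.8 ⇒ leading (phase φ = -7.7°).

PF = 0.991 (leading, φ = -7.7°)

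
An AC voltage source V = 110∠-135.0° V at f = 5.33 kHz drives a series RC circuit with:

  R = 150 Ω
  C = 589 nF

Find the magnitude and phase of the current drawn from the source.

Step 1 — Angular frequency: ω = 2π·f = 2π·5330 = 3.349e+04 rad/s.
Step 2 — Component impedances:
  R: Z = R = 150 Ω
  C: Z = 1/(jωC) = -j/(ω·C) = 0 - j50.7 Ω
Step 3 — Series combination: Z_total = R + C = 150 - j50.7 Ω = 158.3∠-18.7° Ω.
Step 4 — Source phasor: V = 110∠-135.0° V = -77.78 - j77.78 V.
Step 5 — Ohm's law: I = V / Z_total = (-77.78 - j77.78) / (150 - j50.7) = -0.3081 - j0.6227 A.
Step 6 — Convert to polar: |I| = 0.6947 A, ∠I = -116.3°.

I = 0.6947∠-116.3° A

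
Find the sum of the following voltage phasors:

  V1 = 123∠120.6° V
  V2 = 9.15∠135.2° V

Step 1 — Convert each phasor to rectangular form:
  V1 = 123·(cos(120.6°) + j·sin(120.6°)) = -62.61 + j105.9 V
  V2 = 9.15·(cos(135.2°) + j·sin(135.2°)) = -6.493 + j6.447 V
Step 2 — Sum components: V_total = -69.1 + j112.3 V.
Step 3 — Convert to polar: |V_total| = 131.9 V, ∠V_total = 121.6°.

V_total = 131.9∠121.6° V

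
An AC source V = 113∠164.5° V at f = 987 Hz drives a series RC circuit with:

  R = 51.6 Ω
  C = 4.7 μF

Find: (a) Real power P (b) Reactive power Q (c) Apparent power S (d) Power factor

Step 1 — Angular frequency: ω = 2π·f = 2π·987 = 6202 rad/s.
Step 2 — Component impedances:
  R: Z = R = 51.6 Ω
  C: Z = 1/(jωC) = -j/(ω·C) = 0 - j34.31 Ω
Step 3 — Series combination: Z_total = R + C = 51.6 - j34.31 Ω = 61.96∠-33.6° Ω.
Step 4 — Source phasor: V = 113∠164.5° V = -108.9 + j30.2 V.
Step 5 — Current: I = V / Z = -1.733 - j0.5672 A = 1.824∠-161.9° A.
Step 6 — Complex power: S = V·I* = 171.6 - j114.1 VA.
Step 7 — Real power: P = Re(S) = 171.6 W.
Step 8 — Reactive power: Q = Im(S) = -114.1 VAR.
Step 9 — Apparent power: |S| = 206.1 VA.
Step 10 — Power factor: PF = P/|S| = 0.8327 (leading).

(a) P = 171.6 W  (b) Q = -114.1 VAR  (c) S = 206.1 VA  (d) PF = 0.8327 (leading)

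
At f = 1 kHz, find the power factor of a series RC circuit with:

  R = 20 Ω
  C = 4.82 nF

Step 1 — Angular frequency: ω = 2π·f = 2π·1000 = 6283 rad/s.
Step 2 — Component impedances:
  R: Z = R = 20 Ω
  C: Z = 1/(jωC) = -j/(ω·C) = 0 - j3.302e+04 Ω
Step 3 — Series combination: Z_total = R + C = 20 - j3.302e+04 Ω = 3.302e+04∠-90.0° Ω.
Step 4 — Power factor: PF = cos(φ) = Re(Z)/|Z| = 20/3.302e+04 = 0.0006057.
Step 5 — Type: Im(Z) = -3.302e+04 ⇒ leading (phase φ = -90.0°).

PF = 0.0006057 (leading, φ = -90.0°)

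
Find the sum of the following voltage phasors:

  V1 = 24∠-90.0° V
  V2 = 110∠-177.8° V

Step 1 — Convert each phasor to rectangular form:
  V1 = 24·(cos(-90.0°) + j·sin(-90.0°)) = 0 - j24 V
  V2 = 110·(cos(-177.8°) + j·sin(-177.8°)) = -109.9 - j4.223 V
Step 2 — Sum components: V_total = -109.9 - j28.22 V.
Step 3 — Convert to polar: |V_total| = 113.5 V, ∠V_total = -165.6°.

V_total = 113.5∠-165.6° V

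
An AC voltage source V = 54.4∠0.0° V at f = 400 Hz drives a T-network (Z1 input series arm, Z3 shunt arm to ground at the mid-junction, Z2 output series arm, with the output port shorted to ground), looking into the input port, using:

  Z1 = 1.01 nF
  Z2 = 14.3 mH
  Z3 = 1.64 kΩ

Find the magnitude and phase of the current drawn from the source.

Step 1 — Angular frequency: ω = 2π·f = 2π·400 = 2513 rad/s.
Step 2 — Component impedances:
  Z1: Z = 1/(jωC) = -j/(ω·C) = 0 - j3.939e+05 Ω
  Z2: Z = jωL = j·2513·0.0143 = 0 + j35.94 Ω
  Z3: Z = R = 1640 Ω
Step 3 — With the output port shorted to ground, the output series arm Z2 runs from the junction to ground; the shunt arm Z3 also runs from the junction to ground. They appear in parallel: Z3 || Z2 = 0.7872 + j35.92 Ω.
Step 4 — Series with input arm Z1: Z_in = Z1 + (Z3 || Z2) = 0.7872 - j3.939e+05 Ω = 3.939e+05∠-90.0° Ω.
Step 5 — Source phasor: V = 54.4∠0.0° V = 54.4 V.
Step 6 — Ohm's law: I = V / Z_total = (54.4) / (0.7872 - j3.939e+05) = 2.76e-10 + j0.0001381 A.
Step 7 — Convert to polar: |I| = 0.0001381 A, ∠I = 90.0°.

I = 0.0001381∠90.0° A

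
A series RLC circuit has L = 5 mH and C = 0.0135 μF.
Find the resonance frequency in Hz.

Step 1 — Resonance condition Im(Z)=0 gives ω₀ = 1/√(LC).
Step 2 — ω₀ = 1/√(0.005·1.35e-08) = 1.217e+05 rad/s.
Step 3 — f₀ = ω₀/(2π) = 1.937e+04 Hz.

f₀ = 1.937e+04 Hz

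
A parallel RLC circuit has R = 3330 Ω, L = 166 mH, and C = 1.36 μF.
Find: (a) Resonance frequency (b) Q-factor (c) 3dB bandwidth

Step 1 — Resonance: ω₀ = 1/√(LC) = 1/√(0.166·1.36e-06) = 2105 rad/s.
Step 2 — f₀ = ω₀/(2π) = 335 Hz.
Step 3 — Parallel Q: Q = R/(ω₀L) = 3330/(2105·0.166) = 9.531.
Step 4 — Bandwidth: Δω = ω₀/Q = 220.8 rad/s; BW = Δω/(2π) = 35.14 Hz.

(a) f₀ = 335 Hz  (b) Q = 9.531  (c) BW = 35.14 Hz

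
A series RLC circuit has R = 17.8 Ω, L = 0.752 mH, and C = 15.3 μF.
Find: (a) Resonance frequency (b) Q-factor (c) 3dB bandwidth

Step 1 — Resonance: ω₀ = 1/√(LC) = 1/√(0.000752·1.53e-05) = 9323 rad/s.
Step 2 — f₀ = ω₀/(2π) = 1484 Hz.
Step 3 — Series Q: Q = ω₀L/R = 9323·0.000752/17.8 = 0.3939.
Step 4 — Bandwidth: Δω = ω₀/Q = 2.367e+04 rad/s; BW = Δω/(2π) = 3767 Hz.

(a) f₀ = 1484 Hz  (b) Q = 0.3939  (c) BW = 3767 Hz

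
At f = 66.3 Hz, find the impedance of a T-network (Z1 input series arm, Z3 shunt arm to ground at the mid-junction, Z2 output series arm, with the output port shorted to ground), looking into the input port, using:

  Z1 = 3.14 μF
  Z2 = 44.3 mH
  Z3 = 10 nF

Step 1 — Angular frequency: ω = 2π·f = 2π·66.3 = 416.6 rad/s.
Step 2 — Component impedances:
  Z1: Z = 1/(jωC) = -j/(ω·C) = 0 - j764.5 Ω
  Z2: Z = jωL = j·416.6·0.0443 = 0 + j18.45 Ω
  Z3: Z = 1/(jωC) = -j/(ω·C) = 0 - j2.401e+05 Ω
Step 3 — With the output port shorted to ground, the output series arm Z2 runs from the junction to ground; the shunt arm Z3 also runs from the junction to ground. They appear in parallel: Z3 || Z2 = 0 + j18.46 Ω.
Step 4 — Series with input arm Z1: Z_in = Z1 + (Z3 || Z2) = 0 - j746 Ω = 746∠-90.0° Ω.

Z = 0 - j746 Ω = 746∠-90.0° Ω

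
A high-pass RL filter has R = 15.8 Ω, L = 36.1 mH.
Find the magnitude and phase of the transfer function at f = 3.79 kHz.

Step 1 — Angular frequency: ω = 2π·3790 = 2.381e+04 rad/s.
Step 2 — Transfer function: H(jω) = jωL/(R + jωL).
Step 3 — Numerator jωL = j·859.7; denominator R + jωL = 15.8 + j859.7.
Step 4 — H = 0.9997 + j0.01837.
Step 5 — Magnitude: |H| = 0.9998 (-0.0 dB); phase: φ = 1.1°.

|H| = 0.9998 (-0.0 dB), φ = 1.1°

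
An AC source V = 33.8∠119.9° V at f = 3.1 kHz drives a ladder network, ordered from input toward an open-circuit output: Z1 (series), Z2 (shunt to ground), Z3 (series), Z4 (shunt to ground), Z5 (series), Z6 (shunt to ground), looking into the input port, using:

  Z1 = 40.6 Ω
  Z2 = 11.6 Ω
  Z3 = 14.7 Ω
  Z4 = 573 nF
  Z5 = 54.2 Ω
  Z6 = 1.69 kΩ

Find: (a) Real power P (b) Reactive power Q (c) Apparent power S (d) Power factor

Step 1 — Angular frequency: ω = 2π·f = 2π·3100 = 1.948e+04 rad/s.
Step 2 — Component impedances:
  Z1: Z = R = 40.6 Ω
  Z2: Z = R = 11.6 Ω
  Z3: Z = R = 14.7 Ω
  Z4: Z = 1/(jωC) = -j/(ω·C) = 0 - j89.6 Ω
  Z5: Z = R = 54.2 Ω
  Z6: Z = R = 1690 Ω
Step 3 — Ladder network (open output): work backward from the far end, alternating series and parallel combinations. Z_in = 51.74 - j1.345 Ω = 51.75∠-1.5° Ω.
Step 4 — Source phasor: V = 33.8∠119.9° V = -16.85 + j29.3 V.
Step 5 — Current: I = V / Z = -0.3402 + j0.5575 A = 0.6531∠121.4° A.
Step 6 — Complex power: S = V·I* = 22.07 - j0.5737 VA.
Step 7 — Real power: P = Re(S) = 22.07 W.
Step 8 — Reactive power: Q = Im(S) = -0.5737 VAR.
Step 9 — Apparent power: |S| = 22.08 VA.
Step 10 — Power factor: PF = P/|S| = 0.9997 (leading).

(a) P = 22.07 W  (b) Q = -0.5737 VAR  (c) S = 22.08 VA  (d) PF = 0.9997 (leading)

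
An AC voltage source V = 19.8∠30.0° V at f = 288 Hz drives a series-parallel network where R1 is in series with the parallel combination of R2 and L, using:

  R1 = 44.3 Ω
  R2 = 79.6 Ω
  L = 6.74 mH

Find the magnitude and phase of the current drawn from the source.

Step 1 — Angular frequency: ω = 2π·f = 2π·288 = 1810 rad/s.
Step 2 — Component impedances:
  R1: Z = R = 44.3 Ω
  R2: Z = R = 79.6 Ω
  L: Z = jωL = j·1810·0.00674 = 0 + j12.2 Ω
Step 3 — Parallel branch: R2 || L = 1/(1/R2 + 1/L) = 1.826 + j11.92 Ω.
Step 4 — Series with R1: Z_total = R1 + (R2 || L) = 46.13 + j11.92 Ω = 47.64∠14.5° Ω.
Step 5 — Source phasor: V = 19.8∠30.0° V = 17.15 + j9.9 V.
Step 6 — Ohm's law: I = V / Z_total = (17.15 + j9.9) / (46.13 + j11.92) = 0.4005 + j0.1112 A.
Step 7 — Convert to polar: |I| = 0.4156 A, ∠I = 15.5°.

I = 0.4156∠15.5° A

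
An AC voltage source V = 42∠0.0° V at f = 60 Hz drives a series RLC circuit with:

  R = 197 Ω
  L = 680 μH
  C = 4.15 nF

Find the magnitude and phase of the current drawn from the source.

Step 1 — Angular frequency: ω = 2π·f = 2π·60 = 377 rad/s.
Step 2 — Component impedances:
  R: Z = R = 197 Ω
  L: Z = jωL = j·377·0.00068 = 0 + j0.2564 Ω
  C: Z = 1/(jωC) = -j/(ω·C) = 0 - j6.392e+05 Ω
Step 3 — Series combination: Z_total = R + L + C = 197 - j6.392e+05 Ω = 6.392e+05∠-90.0° Ω.
Step 4 — Source phasor: V = 42∠0.0° V = 42 V.
Step 5 — Ohm's law: I = V / Z_total = (42) / (197 - j6.392e+05) = 2.025e-08 + j6.571e-05 A.
Step 6 — Convert to polar: |I| = 6.571e-05 A, ∠I = 90.0°.

I = 6.571e-05∠90.0° A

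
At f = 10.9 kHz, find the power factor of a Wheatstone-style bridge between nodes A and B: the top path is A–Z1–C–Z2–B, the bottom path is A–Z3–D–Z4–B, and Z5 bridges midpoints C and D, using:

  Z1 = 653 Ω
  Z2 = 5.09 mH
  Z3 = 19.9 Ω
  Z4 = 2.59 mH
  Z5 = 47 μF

Step 1 — Angular frequency: ω = 2π·f = 2π·1.09e+04 = 6.849e+04 rad/s.
Step 2 — Component impedances:
  Z1: Z = R = 653 Ω
  Z2: Z = jωL = j·6.849e+04·0.00509 = 0 + j348.6 Ω
  Z3: Z = R = 19.9 Ω
  Z4: Z = jωL = j·6.849e+04·0.00259 = 0 + j177.4 Ω
  Z5: Z = 1/(jωC) = -j/(ω·C) = 0 - j0.3107 Ω
Step 3 — Bridge requires nodal analysis (the Z5 bridge couples midpoints C and D, so the two paths cannot be reduced to a simple series/parallel combination). Setting node B to ground and injecting 1 A at node A, the 3-node admittance system at A, C, D solves to V_A = Z_AB = 19.31 + j117.5 Ω = 119.1∠80.7° Ω.
Step 4 — Power factor: PF = cos(φ) = Re(Z)/|Z| = 19.31/119.1 = 0.1621.
Step 5 — Type: Im(Z) = 117.5 ⇒ lagging (phase φ = 80.7°).

PF = 0.1621 (lagging, φ = 80.7°)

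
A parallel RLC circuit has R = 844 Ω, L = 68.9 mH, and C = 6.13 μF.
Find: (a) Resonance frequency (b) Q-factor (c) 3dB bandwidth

Step 1 — Resonance: ω₀ = 1/√(LC) = 1/√(0.0689·6.13e-06) = 1539 rad/s.
Step 2 — f₀ = ω₀/(2π) = 244.9 Hz.
Step 3 — Parallel Q: Q = R/(ω₀L) = 844/(1539·0.0689) = 7.961.
Step 4 — Bandwidth: Δω = ω₀/Q = 193.3 rad/s; BW = Δω/(2π) = 30.76 Hz.

(a) f₀ = 244.9 Hz  (b) Q = 7.961  (c) BW = 30.76 Hz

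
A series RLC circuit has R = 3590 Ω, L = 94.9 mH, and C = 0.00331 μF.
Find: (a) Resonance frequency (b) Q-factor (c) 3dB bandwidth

Step 1 — Resonance condition Im(Z)=0 gives ω₀ = 1/√(LC).
Step 2 — ω₀ = 1/√(0.0949·3.31e-09) = 5.642e+04 rad/s.
Step 3 — f₀ = ω₀/(2π) = 8980 Hz.
Step 4 — Series Q: Q = ω₀L/R = 5.642e+04·0.0949/3590 = 1.492.
Step 5 — 3dB bandwidth: Δω = ω₀/Q = 3.783e+04 rad/s; BW = Δω/(2π) = 6021 Hz.

(a) f₀ = 8980 Hz  (b) Q = 1.492  (c) BW = 6021 Hz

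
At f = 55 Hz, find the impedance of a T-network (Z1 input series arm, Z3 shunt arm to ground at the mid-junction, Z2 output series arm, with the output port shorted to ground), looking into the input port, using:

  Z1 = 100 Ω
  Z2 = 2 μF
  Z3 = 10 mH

Step 1 — Angular frequency: ω = 2π·f = 2π·55 = 345.6 rad/s.
Step 2 — Component impedances:
  Z1: Z = R = 100 Ω
  Z2: Z = 1/(jωC) = -j/(ω·C) = 0 - j1447 Ω
  Z3: Z = jωL = j·345.6·0.01 = 0 + j3.456 Ω
Step 3 — With the output port shorted to ground, the output series arm Z2 runs from the junction to ground; the shunt arm Z3 also runs from the junction to ground. They appear in parallel: Z3 || Z2 = 0 + j3.464 Ω.
Step 4 — Series with input arm Z1: Z_in = Z1 + (Z3 || Z2) = 100 + j3.464 Ω = 100.1∠2.0° Ω.

Z = 100 + j3.464 Ω = 100.1∠2.0° Ω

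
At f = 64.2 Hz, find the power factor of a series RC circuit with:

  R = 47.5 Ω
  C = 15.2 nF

Step 1 — Angular frequency: ω = 2π·f = 2π·64.2 = 403.4 rad/s.
Step 2 — Component impedances:
  R: Z = R = 47.5 Ω
  C: Z = 1/(jωC) = -j/(ω·C) = 0 - j1.631e+05 Ω
Step 3 — Series combination: Z_total = R + C = 47.5 - j1.631e+05 Ω = 1.631e+05∠-90.0° Ω.
Step 4 — Power factor: PF = cos(φ) = Re(Z)/|Z| = 47.5/1.631e+05 = 0.0002912.
Step 5 — Type: Im(Z) = -1.631e+05 ⇒ leading (phase φ = -90.0°).

PF = 0.0002912 (leading, φ = -90.0°)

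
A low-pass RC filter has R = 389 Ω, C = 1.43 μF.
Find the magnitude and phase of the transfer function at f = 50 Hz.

Step 1 — Angular frequency: ω = 2π·50 = 314.2 rad/s.
Step 2 — Transfer function: H(jω) = 1/(1 + jωRC).
Step 3 — Denominator: 1 + jωRC = 1 + j·314.2·389·1.43e-06 = 1 + j0.1748.
Step 4 — H = 0.9704 - j0.1696.
Step 5 — Magnitude: |H| = 0.9851 (-0.1 dB); phase: φ = -9.9°.

|H| = 0.9851 (-0.1 dB), φ = -9.9°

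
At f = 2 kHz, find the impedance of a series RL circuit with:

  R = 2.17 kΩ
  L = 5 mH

Step 1 — Angular frequency: ω = 2π·f = 2π·2000 = 1.257e+04 rad/s.
Step 2 — Component impedances:
  R: Z = R = 2170 Ω
  L: Z = jωL = j·1.257e+04·0.005 = 0 + j62.83 Ω
Step 3 — Series combination: Z_total = R + L = 2170 + j62.83 Ω = 2171∠1.7° Ω.

Z = 2170 + j62.83 Ω = 2171∠1.7° Ω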